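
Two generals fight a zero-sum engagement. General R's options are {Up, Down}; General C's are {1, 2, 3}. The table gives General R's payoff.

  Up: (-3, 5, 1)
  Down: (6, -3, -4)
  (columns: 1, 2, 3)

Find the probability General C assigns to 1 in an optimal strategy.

5/14

Row minima: Up → -3, Down → -4; maximin = -3.
Column maxima: 1 → 6, 2 → 5, 3 → 1; minimax = 1.
-3 ≠ 1, so there is no saddle point; optimal play is mixed.
2 is strictly dominated by 3 (it gives General R strictly more in every row), so General C never plays it.
On the remaining 2×2 (Up, Down vs 1, 3):
Let General R play Up with probability p. Expected payoff against 1: (-3)p + 6(1−p) = −9p + 6; against 3: 1p + (-4)(1−p) = 5p − 4.
Setting these equal: −9p + 6 = 5p − 4 ⇒ −14p = -10 ⇒ p = 5/7, and the value is (-9)·(5/7) + 6 = -3/7.
For General C: with q = P(1), equating Up's and Down's payoffs gives −4q + 1 = 10q − 4 ⇒ q = 5/14.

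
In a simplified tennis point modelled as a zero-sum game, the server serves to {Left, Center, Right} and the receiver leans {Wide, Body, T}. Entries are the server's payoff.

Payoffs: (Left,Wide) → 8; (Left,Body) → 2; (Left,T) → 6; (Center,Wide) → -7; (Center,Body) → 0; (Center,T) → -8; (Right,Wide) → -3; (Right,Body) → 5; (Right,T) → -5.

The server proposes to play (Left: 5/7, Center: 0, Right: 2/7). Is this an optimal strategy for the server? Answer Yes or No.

Yes

Against Wide this mix gives (5/7)·8 + (2/7)·(-3) = 34/7.
Against Body this mix gives (5/7)·2 + (2/7)·5 = 20/7.
Against T this mix gives (5/7)·6 + (2/7)·(-5) = 20/7.
All of the receiver's active replies (Body, T) yield 20/7, and no column does worse for the server. The mix makes the receiver indifferent and guarantees 20/7, so it is optimal.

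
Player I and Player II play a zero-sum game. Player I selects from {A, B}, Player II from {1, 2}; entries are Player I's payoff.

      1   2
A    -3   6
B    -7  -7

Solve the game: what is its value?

-3

Row minima: A → -3, B → -7; maximin = -3.
Column maxima: 1 → -3, 2 → 6; minimax = -3.
Since maximin = minimax = -3, there is a saddle point and the value is -3.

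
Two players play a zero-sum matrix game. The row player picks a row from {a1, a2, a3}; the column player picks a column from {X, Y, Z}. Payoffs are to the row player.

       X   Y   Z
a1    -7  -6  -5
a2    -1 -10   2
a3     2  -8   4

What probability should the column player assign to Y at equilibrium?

9/11

Row minima: a1 → -7, a2 → -10, a3 → -8; maximin = -7.
Column maxima: X → 2, Y → -6, Z → 4; minimax = -6.
-7 ≠ -6, so there is no saddle point; optimal play is mixed.
a2 is strictly dominated by a3, so the row player never plays it.
Z is strictly dominated by X (it gives the row player strictly more in every row), so the column player never plays it.
On the remaining 2×2 (a1, a3 vs X, Y):
Let the row player play a1 with probability p. Expected payoff against X: (-7)p + 2(1−p) = −9p + 2; against Y: (-6)p + (-8)(1−p) = 2p − 8.
Setting these equal: −9p + 2 = 2p − 8 ⇒ −11p = -10 ⇒ p = 10/11, and the value is (-9)·(10/11) + 2 = -68/11.
For the column player: with q = P(X), equating a1's and a3's payoffs gives −q − 6 = 10q − 8 ⇒ q = 2/11.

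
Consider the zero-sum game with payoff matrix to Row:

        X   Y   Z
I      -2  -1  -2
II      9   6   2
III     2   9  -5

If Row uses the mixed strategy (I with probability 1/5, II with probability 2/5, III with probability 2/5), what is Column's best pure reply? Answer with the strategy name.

If Column plays X, Row's expected payoff is (1/5)·(-2) + (2/5)·9 + (2/5)·2 = 4.
If Column plays Y, Row's expected payoff is (1/5)·(-1) + (2/5)·6 + (2/5)·9 = 29/5.
If Column plays Z, Row's expected payoff is (1/5)·(-2) + (2/5)·2 + (2/5)·(-5) = -8/5.
Column minimizes Row's payoff; the smallest is -8/5, so the best response is Z.

Z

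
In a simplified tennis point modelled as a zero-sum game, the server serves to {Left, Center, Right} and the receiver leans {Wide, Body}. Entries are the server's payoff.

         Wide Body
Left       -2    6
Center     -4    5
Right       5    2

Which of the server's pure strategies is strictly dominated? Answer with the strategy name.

Center

Left gives a strictly higher payoff than Center against every column: -2 > -4, 6 > 5.
So Center is strictly dominated and the server never plays it.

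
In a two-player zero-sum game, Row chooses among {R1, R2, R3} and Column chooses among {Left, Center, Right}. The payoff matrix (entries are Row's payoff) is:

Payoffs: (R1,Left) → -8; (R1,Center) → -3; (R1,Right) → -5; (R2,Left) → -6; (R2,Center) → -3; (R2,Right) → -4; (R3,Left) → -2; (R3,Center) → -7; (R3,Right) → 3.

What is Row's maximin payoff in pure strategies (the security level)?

Row minima: R1 → -8, R2 → -6, R3 → -7.
The best of these is -6.

-6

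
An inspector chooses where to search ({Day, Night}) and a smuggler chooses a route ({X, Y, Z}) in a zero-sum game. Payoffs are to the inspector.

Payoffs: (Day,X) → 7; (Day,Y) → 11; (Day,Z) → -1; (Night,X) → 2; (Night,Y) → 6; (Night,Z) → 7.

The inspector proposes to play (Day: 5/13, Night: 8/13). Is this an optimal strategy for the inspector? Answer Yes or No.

Against X this mix gives (5/13)·7 + (8/13)·2 = 51/13.
Against Y this mix gives (5/13)·11 + (8/13)·6 = 103/13.
Against Z this mix gives (5/13)·(-1) + (8/13)·7 = 51/13.
All of the smuggler's active replies (X, Z) yield 51/13, and no column does worse for the inspector. The mix makes the smuggler indifferent and guarantees 51/13, so it is optimal.

Yes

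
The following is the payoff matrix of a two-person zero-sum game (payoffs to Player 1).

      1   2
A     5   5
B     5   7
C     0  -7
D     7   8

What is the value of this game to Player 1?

7

Row minima: A → 5, B → 5, C → -7, D → 7; maximin = 7.
Column maxima: 1 → 7, 2 → 8; minimax = 7.
Since maximin = minimax = 7, there is a saddle point and the value is 7.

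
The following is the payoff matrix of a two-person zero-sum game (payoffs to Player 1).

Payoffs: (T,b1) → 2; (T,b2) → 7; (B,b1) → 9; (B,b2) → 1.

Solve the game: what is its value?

61/13

Row minima: T → 2, B → 1; maximin = 2.
Column maxima: b1 → 9, b2 → 7; minimax = 7.
2 ≠ 7, so there is no saddle point; optimal play is mixed.
Let Player 1 play T with probability p. Expected payoff against b1: 2p + 9(1−p) = −7p + 9; against b2: 7p + 1(1−p) = 6p + 1.
Setting these equal: −7p + 9 = 6p + 1 ⇒ −13p = -8 ⇒ p = 8/13, and the value is (-7)·(8/13) + 9 = 61/13.
For Player 2: with q = P(b1), equating T's and B's payoffs gives −5q + 7 = 8q + 1 ⇒ q = 6/13.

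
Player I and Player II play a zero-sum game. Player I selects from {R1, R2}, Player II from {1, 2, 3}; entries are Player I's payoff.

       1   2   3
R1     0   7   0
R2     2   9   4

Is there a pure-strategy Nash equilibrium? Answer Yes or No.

Yes

Row minima: R1 → 0, R2 → 2; maximin = 2.
Column maxima: 1 → 2, 2 → 9, 3 → 4; minimax = 2.
maximin = minimax = 2, so a saddle point exists.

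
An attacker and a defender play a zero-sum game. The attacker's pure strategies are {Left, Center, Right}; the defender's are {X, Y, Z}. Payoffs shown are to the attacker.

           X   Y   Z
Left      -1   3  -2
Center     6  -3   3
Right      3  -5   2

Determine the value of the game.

Row minima: Left → -2, Center → -3, Right → -5; maximin = -2.
Column maxima: X → 6, Y → 3, Z → 3; minimax = 3.
-2 ≠ 3, so there is no saddle point; optimal play is mixed.
Right is strictly dominated by Center, so the attacker never plays it.
X is strictly dominated by Z (it gives the attacker strictly more in every row), so the defender never plays it.
On the remaining 2×2 (Left, Center vs Y, Z):
Let the attacker play Left with probability p. Expected payoff against Y: 3p + (-3)(1−p) = 6p − 3; against Z: (-2)p + 3(1−p) = −5p + 3.
Setting these equal: 6p − 3 = −5p + 3 ⇒ 11p = 6 ⇒ p = 6/11, and the value is (6)·(6/11) − 3 = 3/11.
For the defender: with q = P(Y), equating Left's and Center's payoffs gives 5q − 2 = −6q + 3 ⇒ q = 5/11.

3/11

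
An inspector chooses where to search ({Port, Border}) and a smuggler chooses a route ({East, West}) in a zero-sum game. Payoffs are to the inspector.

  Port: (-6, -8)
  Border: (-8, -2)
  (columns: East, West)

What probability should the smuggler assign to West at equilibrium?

Row minima: Port → -8, Border → -8; maximin = -8.
Column maxima: East → -6, West → -2; minimax = -6.
-8 ≠ -6, so there is no saddle point; optimal play is mixed.
Let the inspector play Port with probability p. Expected payoff against East: (-6)p + (-8)(1−p) = 2p − 8; against West: (-8)p + (-2)(1−p) = −6p − 2.
Setting these equal: 2p − 8 = −6p − 2 ⇒ 8p = 6 ⇒ p = 3/4, and the value is (2)·(3/4) − 8 = -13/2.
For the smuggler: with q = P(East), equating Port's and Border's payoffs gives 2q − 8 = −6q − 2 ⇒ q = 3/4.

1/4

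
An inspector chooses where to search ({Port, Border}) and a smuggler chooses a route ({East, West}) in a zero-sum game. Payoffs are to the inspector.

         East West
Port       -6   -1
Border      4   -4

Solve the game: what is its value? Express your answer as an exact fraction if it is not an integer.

-28/13

Row minima: Port → -6, Border → -4; maximin = -4.
Column maxima: East → 4, West → -1; minimax = -1.
-4 ≠ -1, so there is no saddle point; optimal play is mixed.
Let the inspector play Port with probability p. Expected payoff against East: (-6)p + 4(1−p) = −10p + 4; against West: (-1)p + (-4)(1−p) = 3p − 4.
Setting these equal: −10p + 4 = 3p − 4 ⇒ −13p = -8 ⇒ p = 8/13, and the value is (-10)·(8/13) + 4 = -28/13.
For the smuggler: with q = P(East), equating Port's and Border's payoffs gives −5q − 1 = 8q − 4 ⇒ q = 3/13.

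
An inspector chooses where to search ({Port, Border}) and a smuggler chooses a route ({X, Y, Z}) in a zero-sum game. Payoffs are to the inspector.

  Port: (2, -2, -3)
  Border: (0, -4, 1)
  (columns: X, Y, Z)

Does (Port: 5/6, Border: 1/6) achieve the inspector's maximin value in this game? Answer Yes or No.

Yes

Against X this mix gives (5/6)·2 + (1/6)·0 = 5/3.
Against Y this mix gives (5/6)·(-2) + (1/6)·(-4) = -7/3.
Against Z this mix gives (5/6)·(-3) + (1/6)·1 = -7/3.
All of the smuggler's active replies (Y, Z) yield -7/3, and no column does worse for the inspector. The mix makes the smuggler indifferent and guarantees -7/3, so it is optimal.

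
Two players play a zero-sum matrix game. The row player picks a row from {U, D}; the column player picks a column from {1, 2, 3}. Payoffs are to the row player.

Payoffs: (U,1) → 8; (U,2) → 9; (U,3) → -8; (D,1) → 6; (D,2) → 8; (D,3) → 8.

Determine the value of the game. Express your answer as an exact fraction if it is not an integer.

56/9

Row minima: U → -8, D → 6; maximin = 6.
Column maxima: 1 → 8, 2 → 9, 3 → 8; minimax = 8.
6 ≠ 8, so there is no saddle point; optimal play is mixed.
2 is strictly dominated by 1 (it gives the row player strictly more in every row), so the column player never plays it.
On the remaining 2×2 (U, D vs 1, 3):
Let the row player play U with probability p. Expected payoff against 1: 8p + 6(1−p) = 2p + 6; against 3: (-8)p + 8(1−p) = −16p + 8.
Setting these equal: 2p + 6 = −16p + 8 ⇒ 18p = 2 ⇒ p = 1/9, and the value is (2)·(1/9) + 6 = 56/9.
For the column player: with q = P(1), equating U's and D's payoffs gives 16q − 8 = −2q + 8 ⇒ q = 8/9.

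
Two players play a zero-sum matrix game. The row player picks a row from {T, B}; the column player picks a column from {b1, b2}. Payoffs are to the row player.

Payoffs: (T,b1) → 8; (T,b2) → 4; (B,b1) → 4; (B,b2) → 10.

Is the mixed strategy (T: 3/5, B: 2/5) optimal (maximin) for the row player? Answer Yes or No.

Yes

Against b1 this mix gives (3/5)·8 + (2/5)·4 = 32/5.
Against b2 this mix gives (3/5)·4 + (2/5)·10 = 32/5.
All of the column player's active replies (b1, b2) yield 32/5, and no column does worse for the row player. The mix makes the column player indifferent and guarantees 32/5, so it is optimal.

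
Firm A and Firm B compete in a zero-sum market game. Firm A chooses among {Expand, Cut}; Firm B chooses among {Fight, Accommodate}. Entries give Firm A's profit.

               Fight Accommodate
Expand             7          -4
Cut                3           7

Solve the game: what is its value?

61/15

Row minima: Expand → -4, Cut → 3; maximin = 3.
Column maxima: Fight → 7, Accommodate → 7; minimax = 7.
3 ≠ 7, so there is no saddle point; optimal play is mixed.
Let Firm A play Expand with probability p. Expected payoff against Fight: 7p + 3(1−p) = 4p + 3; against Accommodate: (-4)p + 7(1−p) = −11p + 7.
Setting these equal: 4p + 3 = −11p + 7 ⇒ 15p = 4 ⇒ p = 4/15, and the value is (4)·(4/15) + 3 = 61/15.
For Firm B: with q = P(Fight), equating Expand's and Cut's payoffs gives 11q − 4 = −4q + 7 ⇒ q = 11/15.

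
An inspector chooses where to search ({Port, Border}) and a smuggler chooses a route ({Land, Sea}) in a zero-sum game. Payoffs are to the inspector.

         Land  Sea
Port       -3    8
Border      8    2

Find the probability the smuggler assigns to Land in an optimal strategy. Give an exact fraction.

Row minima: Port → -3, Border → 2; maximin = 2.
Column maxima: Land → 8, Sea → 8; minimax = 8.
2 ≠ 8, so there is no saddle point; optimal play is mixed.
Let the inspector play Port with probability p. Expected payoff against Land: (-3)p + 8(1−p) = −11p + 8; against Sea: 8p + 2(1−p) = 6p + 2.
Setting these equal: −11p + 8 = 6p + 2 ⇒ −17p = -6 ⇒ p = 6/17, and the value is (-11)·(6/17) + 8 = 70/17.
For the smuggler: with q = P(Land), equating Port's and Border's payoffs gives −11q + 8 = 6q + 2 ⇒ q = 6/17.

6/17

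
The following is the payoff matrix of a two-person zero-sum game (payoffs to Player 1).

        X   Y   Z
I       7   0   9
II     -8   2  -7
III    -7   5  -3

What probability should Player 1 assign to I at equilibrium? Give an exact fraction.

Row minima: I → 0, II → -8, III → -7; maximin = 0.
Column maxima: X → 7, Y → 5, Z → 9; minimax = 5.
0 ≠ 5, so there is no saddle point; optimal play is mixed.
II is strictly dominated by III, so Player 1 never plays it.
Z is strictly dominated by X (it gives Player 1 strictly more in every row), so Player 2 never plays it.
On the remaining 2×2 (I, III vs X, Y):
Let Player 1 play I with probability p. Expected payoff against X: 7p + (-7)(1−p) = 14p − 7; against Y: 0p + 5(1−p) = −5p + 5.
Setting these equal: 14p − 7 = −5p + 5 ⇒ 19p = 12 ⇒ p = 12/19, and the value is (14)·(12/19) − 7 = 35/19.
For Player 2: with q = P(X), equating I's and III's payoffs gives 7q = −12q + 5 ⇒ q = 5/19.

12/19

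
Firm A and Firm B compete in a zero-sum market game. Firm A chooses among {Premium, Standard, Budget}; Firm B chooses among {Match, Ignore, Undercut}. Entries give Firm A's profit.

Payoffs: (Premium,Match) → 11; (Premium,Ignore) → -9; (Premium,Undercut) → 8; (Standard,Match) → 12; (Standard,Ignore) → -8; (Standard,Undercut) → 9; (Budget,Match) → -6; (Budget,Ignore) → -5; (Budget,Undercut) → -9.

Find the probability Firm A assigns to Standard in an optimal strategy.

4/21

Row minima: Premium → -9, Standard → -8, Budget → -9; maximin = -8.
Column maxima: Match → 12, Ignore → -5, Undercut → 9; minimax = -5.
-8 ≠ -5, so there is no saddle point; optimal play is mixed.
Premium is strictly dominated by Standard, so Firm A never plays it.
Match is strictly dominated by Undercut (it gives Firm A strictly more in every row), so Firm B never plays it.
On the remaining 2×2 (Standard, Budget vs Ignore, Undercut):
Let Firm A play Standard with probability p. Expected payoff against Ignore: (-8)p + (-5)(1−p) = −3p − 5; against Undercut: 9p + (-9)(1−p) = 18p − 9.
Setting these equal: −3p − 5 = 18p − 9 ⇒ −21p = -4 ⇒ p = 4/21, and the value is (-3)·(4/21) − 5 = -39/7.
For Firm B: with q = P(Ignore), equating Standard's and Budget's payoffs gives −17q + 9 = 4q − 9 ⇒ q = 6/7.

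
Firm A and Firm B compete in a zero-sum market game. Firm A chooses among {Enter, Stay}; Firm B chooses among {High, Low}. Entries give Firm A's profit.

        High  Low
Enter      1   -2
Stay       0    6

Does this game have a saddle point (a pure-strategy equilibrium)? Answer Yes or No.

No

Row minima: Enter → -2, Stay → 0; maximin = 0.
Column maxima: High → 1, Low → 6; minimax = 1.
0 ≠ 1, so no pure-strategy equilibrium exists.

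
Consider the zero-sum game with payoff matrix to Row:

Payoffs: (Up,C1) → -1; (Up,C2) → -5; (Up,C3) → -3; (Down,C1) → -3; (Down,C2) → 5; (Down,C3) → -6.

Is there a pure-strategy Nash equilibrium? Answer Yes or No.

Row minima: Up → -5, Down → -6; maximin = -5.
Column maxima: C1 → -1, C2 → 5, C3 → -3; minimax = -3.
-5 ≠ -3, so no pure-strategy equilibrium exists.

No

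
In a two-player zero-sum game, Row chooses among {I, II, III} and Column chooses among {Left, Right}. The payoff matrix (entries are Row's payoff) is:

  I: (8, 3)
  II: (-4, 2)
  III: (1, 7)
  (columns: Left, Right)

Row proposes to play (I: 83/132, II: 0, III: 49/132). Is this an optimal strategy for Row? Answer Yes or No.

No

Against Left this mix gives (83/132)·8 + (49/132)·1 = 713/132.
Against Right this mix gives (83/132)·3 + (49/132)·7 = 148/33.
Column will play Right, holding Row to 148/33. Shifting weight toward the row that does better against Right would raise this floor (the equalizing mix achieves 53/11 against both Right and Left), so the proposed strategy is not optimal.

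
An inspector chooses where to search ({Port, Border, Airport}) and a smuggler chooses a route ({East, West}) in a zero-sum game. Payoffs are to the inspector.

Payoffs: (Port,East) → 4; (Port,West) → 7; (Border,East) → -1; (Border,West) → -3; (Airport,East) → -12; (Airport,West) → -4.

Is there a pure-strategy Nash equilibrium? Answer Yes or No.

Row minima: Port → 4, Border → -3, Airport → -12; maximin = 4.
Column maxima: East → 4, West → 7; minimax = 4.
maximin = minimax = 4, so a saddle point exists.

Yes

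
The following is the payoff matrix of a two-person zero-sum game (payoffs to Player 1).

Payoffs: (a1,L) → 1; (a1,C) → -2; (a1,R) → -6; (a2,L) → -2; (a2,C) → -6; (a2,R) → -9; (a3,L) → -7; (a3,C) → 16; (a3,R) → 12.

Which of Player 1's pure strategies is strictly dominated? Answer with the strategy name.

a2

a1 gives a strictly higher payoff than a2 against every column: 1 > -2, -2 > -6, -6 > -9.
So a2 is strictly dominated and Player 1 never plays it.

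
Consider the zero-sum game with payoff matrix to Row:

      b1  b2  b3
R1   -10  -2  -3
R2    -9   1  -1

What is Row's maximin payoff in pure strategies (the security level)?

Row minima: R1 → -10, R2 → -9.
The best of these is -9.

-9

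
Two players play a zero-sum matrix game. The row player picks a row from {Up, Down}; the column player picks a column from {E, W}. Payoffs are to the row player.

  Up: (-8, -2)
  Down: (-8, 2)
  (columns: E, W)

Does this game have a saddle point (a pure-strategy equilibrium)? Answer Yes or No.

Yes

Row minima: Up → -8, Down → -8; maximin = -8.
Column maxima: E → -8, W → 2; minimax = -8.
maximin = minimax = -8, so a saddle point exists.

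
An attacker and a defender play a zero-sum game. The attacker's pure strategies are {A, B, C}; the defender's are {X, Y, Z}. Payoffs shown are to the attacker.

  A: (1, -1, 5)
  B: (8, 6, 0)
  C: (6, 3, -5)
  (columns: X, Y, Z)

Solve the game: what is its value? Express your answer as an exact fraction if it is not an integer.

Row minima: A → -1, B → 0, C → -5; maximin = 0.
Column maxima: X → 8, Y → 6, Z → 5; minimax = 5.
0 ≠ 5, so there is no saddle point; optimal play is mixed.
C is strictly dominated by B, so the attacker never plays it.
X is strictly dominated by Y (it gives the attacker strictly more in every row), so the defender never plays it.
On the remaining 2×2 (A, B vs Y, Z):
Let the attacker play A with probability p. Expected payoff against Y: (-1)p + 6(1−p) = −7p + 6; against Z: 5p + 0(1−p) = 5p.
Setting these equal: −7p + 6 = 5p ⇒ −12p = -6 ⇒ p = 1/2, and the value is (-7)·(1/2) + 6 = 5/2.
For the defender: with q = P(Y), equating A's and B's payoffs gives −6q + 5 = 6q ⇒ q = 5/12.

5/2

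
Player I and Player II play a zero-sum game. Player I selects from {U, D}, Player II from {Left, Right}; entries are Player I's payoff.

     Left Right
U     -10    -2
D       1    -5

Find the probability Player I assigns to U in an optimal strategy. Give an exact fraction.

3/7

Row minima: U → -10, D → -5; maximin = -5.
Column maxima: Left → 1, Right → -2; minimax = -2.
-5 ≠ -2, so there is no saddle point; optimal play is mixed.
Let Player I play U with probability p. Expected payoff against Left: (-10)p + 1(1−p) = −11p + 1; against Right: (-2)p + (-5)(1−p) = 3p − 5.
Setting these equal: −11p + 1 = 3p − 5 ⇒ −14p = -6 ⇒ p = 3/7, and the value is (-11)·(3/7) + 1 = -26/7.
For Player II: with q = P(Left), equating U's and D's payoffs gives −8q − 2 = 6q − 5 ⇒ q = 3/14.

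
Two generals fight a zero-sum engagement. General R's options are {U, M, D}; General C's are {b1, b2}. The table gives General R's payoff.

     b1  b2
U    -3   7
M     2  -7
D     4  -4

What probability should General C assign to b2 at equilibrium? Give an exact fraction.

Row minima: U → -3, M → -7, D → -4; maximin = -3.
Column maxima: b1 → 4, b2 → 7; minimax = 4.
-3 ≠ 4, so there is no saddle point; optimal play is mixed.
M is strictly dominated by D, so General R never plays it.
On the remaining 2×2 (U, D vs b1, b2):
Let General R play U with probability p. Expected payoff against b1: (-3)p + 4(1−p) = −7p + 4; against b2: 7p + (-4)(1−p) = 11p − 4.
Setting these equal: −7p + 4 = 11p − 4 ⇒ −18p = -8 ⇒ p = 4/9, and the value is (-7)·(4/9) + 4 = 8/9.
For General C: with q = P(b1), equating U's and D's payoffs gives −10q + 7 = 8q − 4 ⇒ q = 11/18.

7/18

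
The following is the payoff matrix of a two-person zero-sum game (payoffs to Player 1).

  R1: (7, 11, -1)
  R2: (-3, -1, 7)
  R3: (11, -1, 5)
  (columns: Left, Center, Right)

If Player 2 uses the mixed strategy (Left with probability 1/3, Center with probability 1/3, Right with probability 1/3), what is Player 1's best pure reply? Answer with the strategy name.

R1

Expected payoff of R1: (1/3)·7 + (1/3)·11 + (1/3)·(-1) = 17/3.
Expected payoff of R2: (1/3)·(-3) + (1/3)·(-1) + (1/3)·7 = 1.
Expected payoff of R3: (1/3)·11 + (1/3)·(-1) + (1/3)·5 = 5.
The largest is 17/3, so Player 1's best response is R1.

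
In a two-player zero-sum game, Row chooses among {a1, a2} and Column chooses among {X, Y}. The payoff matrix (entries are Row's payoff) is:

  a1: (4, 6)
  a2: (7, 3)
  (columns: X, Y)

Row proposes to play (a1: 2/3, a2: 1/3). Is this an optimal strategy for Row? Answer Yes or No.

Against X this mix gives (2/3)·4 + (1/3)·7 = 5.
Against Y this mix gives (2/3)·6 + (1/3)·3 = 5.
All of Column's active replies (X, Y) yield 5, and no column does worse for Row. The mix makes Column indifferent and guarantees 5, so it is optimal.

Yes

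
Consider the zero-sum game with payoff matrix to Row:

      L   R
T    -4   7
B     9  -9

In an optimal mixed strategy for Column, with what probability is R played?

13/29

Row minima: T → -4, B → -9; maximin = -4.
Column maxima: L → 9, R → 7; minimax = 7.
-4 ≠ 7, so there is no saddle point; optimal play is mixed.
Let Row play T with probability p. Expected payoff against L: (-4)p + 9(1−p) = −13p + 9; against R: 7p + (-9)(1−p) = 16p − 9.
Setting these equal: −13p + 9 = 16p − 9 ⇒ −29p = -18 ⇒ p = 18/29, and the value is (-13)·(18/29) + 9 = 27/29.
For Column: with q = P(L), equating T's and B's payoffs gives −11q + 7 = 18q − 9 ⇒ q = 16/29.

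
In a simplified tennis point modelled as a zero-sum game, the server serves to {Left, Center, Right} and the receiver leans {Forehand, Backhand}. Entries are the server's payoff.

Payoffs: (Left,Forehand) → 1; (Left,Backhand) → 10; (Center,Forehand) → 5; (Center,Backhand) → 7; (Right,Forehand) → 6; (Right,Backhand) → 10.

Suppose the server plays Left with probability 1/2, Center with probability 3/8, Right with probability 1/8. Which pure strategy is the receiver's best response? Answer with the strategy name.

If the receiver plays Forehand, the server's expected payoff is (1/2)·1 + (3/8)·5 + (1/8)·6 = 25/8.
If the receiver plays Backhand, the server's expected payoff is (1/2)·10 + (3/8)·7 + (1/8)·10 = 71/8.
The receiver minimizes the server's payoff; the smallest is 25/8, so the best response is Forehand.

Forehand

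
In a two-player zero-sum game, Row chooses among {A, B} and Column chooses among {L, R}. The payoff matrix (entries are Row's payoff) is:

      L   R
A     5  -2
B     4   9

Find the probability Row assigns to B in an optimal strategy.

Row minima: A → -2, B → 4; maximin = 4.
Column maxima: L → 5, R → 9; minimax = 5.
4 ≠ 5, so there is no saddle point; optimal play is mixed.
Let Row play A with probability p. Expected payoff against L: 5p + 4(1−p) = p + 4; against R: (-2)p + 9(1−p) = −11p + 9.
Setting these equal: p + 4 = −11p + 9 ⇒ 12p = 5 ⇒ p = 5/12, and the value is (1)·(5/12) + 4 = 53/12.
For Column: with q = P(L), equating A's and B's payoffs gives 7q − 2 = −5q + 9 ⇒ q = 11/12.

7/12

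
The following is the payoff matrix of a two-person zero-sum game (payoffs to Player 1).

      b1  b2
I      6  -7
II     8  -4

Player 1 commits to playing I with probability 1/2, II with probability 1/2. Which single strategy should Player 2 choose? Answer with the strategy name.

b2

If Player 2 plays b1, Player 1's expected payoff is (1/2)·6 + (1/2)·8 = 7.
If Player 2 plays b2, Player 1's expected payoff is (1/2)·(-7) + (1/2)·(-4) = -11/2.
Player 2 minimizes Player 1's payoff; the smallest is -11/2, so the best response is b2.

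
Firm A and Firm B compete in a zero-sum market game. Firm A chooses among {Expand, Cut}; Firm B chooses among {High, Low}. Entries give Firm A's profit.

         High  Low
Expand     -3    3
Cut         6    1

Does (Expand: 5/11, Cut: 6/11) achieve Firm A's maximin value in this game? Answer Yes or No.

Yes

Against High this mix gives (5/11)·(-3) + (6/11)·6 = 21/11.
Against Low this mix gives (5/11)·3 + (6/11)·1 = 21/11.
All of Firm B's active replies (High, Low) yield 21/11, and no column does worse for Firm A. The mix makes Firm B indifferent and guarantees 21/11, so it is optimal.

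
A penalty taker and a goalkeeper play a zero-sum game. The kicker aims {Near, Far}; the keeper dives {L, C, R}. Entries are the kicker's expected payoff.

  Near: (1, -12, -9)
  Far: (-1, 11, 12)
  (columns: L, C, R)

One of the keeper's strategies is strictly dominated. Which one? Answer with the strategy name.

R

C holds the kicker's payoff strictly below R in every row: -12 < -9, 11 < 12.
So R is strictly dominated for the keeper.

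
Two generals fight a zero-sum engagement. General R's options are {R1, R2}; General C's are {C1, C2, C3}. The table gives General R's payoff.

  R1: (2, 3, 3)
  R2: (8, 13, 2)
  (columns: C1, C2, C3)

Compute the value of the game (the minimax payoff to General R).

Row minima: R1 → 2, R2 → 2; maximin = 2.
Column maxima: C1 → 8, C2 → 13, C3 → 3; minimax = 3.
2 ≠ 3, so there is no saddle point; optimal play is mixed.
C2 is strictly dominated by C1 (it gives General R strictly more in every row), so General C never plays it.
On the remaining 2×2 (R1, R2 vs C1, C3):
Let General R play R1 with probability p. Expected payoff against C1: 2p + 8(1−p) = −6p + 8; against C3: 3p + 2(1−p) = p + 2.
Setting these equal: −6p + 8 = p + 2 ⇒ −7p = -6 ⇒ p = 6/7, and the value is (-6)·(6/7) + 8 = 20/7.
For General C: with q = P(C1), equating R1's and R2's payoffs gives −q + 3 = 6q + 2 ⇒ q = 1/7.

20/7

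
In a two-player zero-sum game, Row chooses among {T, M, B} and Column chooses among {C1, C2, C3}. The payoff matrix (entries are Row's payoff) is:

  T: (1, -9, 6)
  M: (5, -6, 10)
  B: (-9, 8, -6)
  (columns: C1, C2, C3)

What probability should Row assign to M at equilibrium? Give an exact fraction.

Row minima: T → -9, M → -6, B → -9; maximin = -6.
Column maxima: C1 → 5, C2 → 8, C3 → 10; minimax = 5.
-6 ≠ 5, so there is no saddle point; optimal play is mixed.
T is strictly dominated by M, so Row never plays it.
C3 is strictly dominated by C1 (it gives Row strictly more in every row), so Column never plays it.
On the remaining 2×2 (M, B vs C1, C2):
Let Row play M with probability p. Expected payoff against C1: 5p + (-9)(1−p) = 14p − 9; against C2: (-6)p + 8(1−p) = −14p + 8.
Setting these equal: 14p − 9 = −14p + 8 ⇒ 28p = 17 ⇒ p = 17/28, and the value is (14)·(17/28) − 9 = -1/2.
For Column: with q = P(C1), equating M's and B's payoffs gives 11q − 6 = −17q + 8 ⇒ q = 1/2.

17/28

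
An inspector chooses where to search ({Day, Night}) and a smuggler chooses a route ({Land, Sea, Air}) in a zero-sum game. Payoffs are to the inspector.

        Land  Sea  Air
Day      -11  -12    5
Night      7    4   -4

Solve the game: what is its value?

Row minima: Day → -12, Night → -4; maximin = -4.
Column maxima: Land → 7, Sea → 4, Air → 5; minimax = 4.
-4 ≠ 4, so there is no saddle point; optimal play is mixed.
Land is strictly dominated by Sea (it gives the inspector strictly more in every row), so the smuggler never plays it.
On the remaining 2×2 (Day, Night vs Sea, Air):
Let the inspector play Day with probability p. Expected payoff against Sea: (-12)p + 4(1−p) = −16p + 4; against Air: 5p + (-4)(1−p) = 9p − 4.
Setting these equal: −16p + 4 = 9p − 4 ⇒ −25p = -8 ⇒ p = 8/25, and the value is (-16)·(8/25) + 4 = -28/25.
For the smuggler: with q = P(Sea), equating Day's and Night's payoffs gives −17q + 5 = 8q − 4 ⇒ q = 9/25.

-28/25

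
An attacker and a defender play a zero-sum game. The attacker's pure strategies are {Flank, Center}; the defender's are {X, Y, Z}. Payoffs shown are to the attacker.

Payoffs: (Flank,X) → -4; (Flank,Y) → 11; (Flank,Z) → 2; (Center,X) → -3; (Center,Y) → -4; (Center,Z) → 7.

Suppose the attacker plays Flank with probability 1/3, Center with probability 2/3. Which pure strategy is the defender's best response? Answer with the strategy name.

If the defender plays X, the attacker's expected payoff is (1/3)·(-4) + (2/3)·(-3) = -10/3.
If the defender plays Y, the attacker's expected payoff is (1/3)·11 + (2/3)·(-4) = 1.
If the defender plays Z, the attacker's expected payoff is (1/3)·2 + (2/3)·7 = 16/3.
The defender minimizes the attacker's payoff; the smallest is -10/3, so the best response is X.

X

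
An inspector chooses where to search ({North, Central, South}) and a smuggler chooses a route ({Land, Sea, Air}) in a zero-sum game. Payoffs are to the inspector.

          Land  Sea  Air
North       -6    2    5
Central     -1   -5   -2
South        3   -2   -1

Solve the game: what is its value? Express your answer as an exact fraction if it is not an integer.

-6/13

Row minima: North → -6, Central → -5, South → -2; maximin = -2.
Column maxima: Land → 3, Sea → 2, Air → 5; minimax = 2.
-2 ≠ 2, so there is no saddle point; optimal play is mixed.
Central is strictly dominated by South, so the inspector never plays it.
Air is strictly dominated by Sea (it gives the inspector strictly more in every row), so the smuggler never plays it.
On the remaining 2×2 (North, South vs Land, Sea):
Let the inspector play North with probability p. Expected payoff against Land: (-6)p + 3(1−p) = −9p + 3; against Sea: 2p + (-2)(1−p) = 4p − 2.
Setting these equal: −9p + 3 = 4p − 2 ⇒ −13p = -5 ⇒ p = 5/13, and the value is (-9)·(5/13) + 3 = -6/13.
For the smuggler: with q = P(Land), equating North's and South's payoffs gives −8q + 2 = 5q − 2 ⇒ q = 4/13.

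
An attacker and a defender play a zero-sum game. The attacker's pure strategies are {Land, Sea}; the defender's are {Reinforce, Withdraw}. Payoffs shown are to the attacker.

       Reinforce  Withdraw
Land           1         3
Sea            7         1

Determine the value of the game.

Row minima: Land → 1, Sea → 1; maximin = 1.
Column maxima: Reinforce → 7, Withdraw → 3; minimax = 3.
1 ≠ 3, so there is no saddle point; optimal play is mixed.
Let the attacker play Land with probability p. Expected payoff against Reinforce: 1p + 7(1−p) = −6p + 7; against Withdraw: 3p + 1(1−p) = 2p + 1.
Setting these equal: −6p + 7 = 2p + 1 ⇒ −8p = -6 ⇒ p = 3/4, and the value is (-6)·(3/4) + 7 = 5/2.
For the defender: with q = P(Reinforce), equating Land's and Sea's payoffs gives −2q + 3 = 6q + 1 ⇒ q = 1/4.

5/2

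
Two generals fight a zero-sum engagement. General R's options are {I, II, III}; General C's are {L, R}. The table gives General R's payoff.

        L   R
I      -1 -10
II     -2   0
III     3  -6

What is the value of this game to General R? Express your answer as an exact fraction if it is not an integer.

-12/11

Row minima: I → -10, II → -2, III → -6; maximin = -2.
Column maxima: L → 3, R → 0; minimax = 0.
-2 ≠ 0, so there is no saddle point; optimal play is mixed.
I is strictly dominated by III, so General R never plays it.
On the remaining 2×2 (II, III vs L, R):
Let General R play II with probability p. Expected payoff against L: (-2)p + 3(1−p) = −5p + 3; against R: 0p + (-6)(1−p) = 6p − 6.
Setting these equal: −5p + 3 = 6p − 6 ⇒ −11p = -9 ⇒ p = 9/11, and the value is (-5)·(9/11) + 3 = -12/11.
For General C: with q = P(L), equating II's and III's payoffs gives −2q = 9q − 6 ⇒ q = 6/11.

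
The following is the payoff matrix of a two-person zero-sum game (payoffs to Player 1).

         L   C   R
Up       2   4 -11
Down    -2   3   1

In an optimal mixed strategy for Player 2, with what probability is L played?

3/4

Row minima: Up → -11, Down → -2; maximin = -2.
Column maxima: L → 2, C → 4, R → 1; minimax = 1.
-2 ≠ 1, so there is no saddle point; optimal play is mixed.
C is strictly dominated by L (it gives Player 1 strictly more in every row), so Player 2 never plays it.
On the remaining 2×2 (Up, Down vs L, R):
Let Player 1 play Up with probability p. Expected payoff against L: 2p + (-2)(1−p) = 4p − 2; against R: (-11)p + 1(1−p) = −12p + 1.
Setting these equal: 4p − 2 = −12p + 1 ⇒ 16p = 3 ⇒ p = 3/16, and the value is (4)·(3/16) − 2 = -5/4.
For Player 2: with q = P(L), equating Up's and Down's payoffs gives 13q − 11 = −3q + 1 ⇒ q = 3/4.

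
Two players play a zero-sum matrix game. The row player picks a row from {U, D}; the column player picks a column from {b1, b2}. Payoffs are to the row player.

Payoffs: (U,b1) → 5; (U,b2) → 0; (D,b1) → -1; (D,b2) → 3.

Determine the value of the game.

5/3

Row minima: U → 0, D → -1; maximin = 0.
Column maxima: b1 → 5, b2 → 3; minimax = 3.
0 ≠ 3, so there is no saddle point; optimal play is mixed.
Let the row player play U with probability p. Expected payoff against b1: 5p + (-1)(1−p) = 6p − 1; against b2: 0p + 3(1−p) = −3p + 3.
Setting these equal: 6p − 1 = −3p + 3 ⇒ 9p = 4 ⇒ p = 4/9, and the value is (6)·(4/9) − 1 = 5/3.
For the column player: with q = P(b1), equating U's and D's payoffs gives 5q = −4q + 3 ⇒ q = 1/3.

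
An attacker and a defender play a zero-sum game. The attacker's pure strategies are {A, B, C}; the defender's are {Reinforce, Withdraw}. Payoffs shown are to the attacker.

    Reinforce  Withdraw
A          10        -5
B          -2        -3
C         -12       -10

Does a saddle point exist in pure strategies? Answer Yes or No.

Yes

Row minima: A → -5, B → -3, C → -12; maximin = -3.
Column maxima: Reinforce → 10, Withdraw → -3; minimax = -3.
maximin = minimax = -3, so a saddle point exists.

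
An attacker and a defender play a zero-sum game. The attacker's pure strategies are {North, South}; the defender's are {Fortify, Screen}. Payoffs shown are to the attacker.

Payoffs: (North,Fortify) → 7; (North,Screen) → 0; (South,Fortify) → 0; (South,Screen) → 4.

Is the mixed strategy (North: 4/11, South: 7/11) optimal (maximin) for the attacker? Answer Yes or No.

Against Fortify this mix gives (4/11)·7 + (7/11)·0 = 28/11.
Against Screen this mix gives (4/11)·0 + (7/11)·4 = 28/11.
All of the defender's active replies (Fortify, Screen) yield 28/11, and no column does worse for the attacker. The mix makes the defender indifferent and guarantees 28/11, so it is optimal.

Yes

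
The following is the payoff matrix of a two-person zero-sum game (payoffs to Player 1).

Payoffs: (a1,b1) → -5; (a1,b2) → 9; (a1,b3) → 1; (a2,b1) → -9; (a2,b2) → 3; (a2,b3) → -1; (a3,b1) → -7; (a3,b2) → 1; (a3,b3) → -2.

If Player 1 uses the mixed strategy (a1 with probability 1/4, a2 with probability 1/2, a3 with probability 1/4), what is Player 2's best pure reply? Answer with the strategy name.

b1

If Player 2 plays b1, Player 1's expected payoff is (1/4)·(-5) + (1/2)·(-9) + (1/4)·(-7) = -15/2.
If Player 2 plays b2, Player 1's expected payoff is (1/4)·9 + (1/2)·3 + (1/4)·1 = 4.
If Player 2 plays b3, Player 1's expected payoff is (1/4)·1 + (1/2)·(-1) + (1/4)·(-2) = -3/4.
Player 2 minimizes Player 1's payoff; the smallest is -15/2, so the best response is b1.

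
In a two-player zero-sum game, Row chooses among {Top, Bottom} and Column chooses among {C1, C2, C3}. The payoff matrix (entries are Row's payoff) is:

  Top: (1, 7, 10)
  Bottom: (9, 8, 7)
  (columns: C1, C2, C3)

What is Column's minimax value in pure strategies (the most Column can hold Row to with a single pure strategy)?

Column maxima: C1 → 9, C2 → 8, C3 → 10.
The smallest of these is 8.

8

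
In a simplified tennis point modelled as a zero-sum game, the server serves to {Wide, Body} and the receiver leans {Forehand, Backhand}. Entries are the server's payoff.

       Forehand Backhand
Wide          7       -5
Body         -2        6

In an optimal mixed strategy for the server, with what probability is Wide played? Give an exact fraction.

Row minima: Wide → -5, Body → -2; maximin = -2.
Column maxima: Forehand → 7, Backhand → 6; minimax = 6.
-2 ≠ 6, so there is no saddle point; optimal play is mixed.
Let the server play Wide with probability p. Expected payoff against Forehand: 7p + (-2)(1−p) = 9p − 2; against Backhand: (-5)p + 6(1−p) = −11p + 6.
Setting these equal: 9p − 2 = −11p + 6 ⇒ 20p = 8 ⇒ p = 2/5, and the value is (9)·(2/5) − 2 = 8/5.
For the receiver: with q = P(Forehand), equating Wide's and Body's payoffs gives 12q − 5 = −8q + 6 ⇒ q = 11/20.

2/5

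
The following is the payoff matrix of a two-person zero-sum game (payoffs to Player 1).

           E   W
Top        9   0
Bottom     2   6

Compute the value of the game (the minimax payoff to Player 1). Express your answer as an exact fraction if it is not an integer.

Row minima: Top → 0, Bottom → 2; maximin = 2.
Column maxima: E → 9, W → 6; minimax = 6.
2 ≠ 6, so there is no saddle point; optimal play is mixed.
Let Player 1 play Top with probability p. Expected payoff against E: 9p + 2(1−p) = 7p + 2; against W: 0p + 6(1−p) = −6p + 6.
Setting these equal: 7p + 2 = −6p + 6 ⇒ 13p = 4 ⇒ p = 4/13, and the value is (7)·(4/13) + 2 = 54/13.
For Player 2: with q = P(E), equating Top's and Bottom's payoffs gives 9q = −4q + 6 ⇒ q = 6/13.

54/13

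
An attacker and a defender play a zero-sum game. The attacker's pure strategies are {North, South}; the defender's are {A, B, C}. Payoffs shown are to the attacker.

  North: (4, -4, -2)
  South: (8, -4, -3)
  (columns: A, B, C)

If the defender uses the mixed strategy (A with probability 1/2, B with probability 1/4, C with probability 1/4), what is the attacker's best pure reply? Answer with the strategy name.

South

Expected payoff of North: (1/2)·4 + (1/4)·(-4) + (1/4)·(-2) = 1/2.
Expected payoff of South: (1/2)·8 + (1/4)·(-4) + (1/4)·(-3) = 9/4.
The largest is 9/4, so the attacker's best response is South.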